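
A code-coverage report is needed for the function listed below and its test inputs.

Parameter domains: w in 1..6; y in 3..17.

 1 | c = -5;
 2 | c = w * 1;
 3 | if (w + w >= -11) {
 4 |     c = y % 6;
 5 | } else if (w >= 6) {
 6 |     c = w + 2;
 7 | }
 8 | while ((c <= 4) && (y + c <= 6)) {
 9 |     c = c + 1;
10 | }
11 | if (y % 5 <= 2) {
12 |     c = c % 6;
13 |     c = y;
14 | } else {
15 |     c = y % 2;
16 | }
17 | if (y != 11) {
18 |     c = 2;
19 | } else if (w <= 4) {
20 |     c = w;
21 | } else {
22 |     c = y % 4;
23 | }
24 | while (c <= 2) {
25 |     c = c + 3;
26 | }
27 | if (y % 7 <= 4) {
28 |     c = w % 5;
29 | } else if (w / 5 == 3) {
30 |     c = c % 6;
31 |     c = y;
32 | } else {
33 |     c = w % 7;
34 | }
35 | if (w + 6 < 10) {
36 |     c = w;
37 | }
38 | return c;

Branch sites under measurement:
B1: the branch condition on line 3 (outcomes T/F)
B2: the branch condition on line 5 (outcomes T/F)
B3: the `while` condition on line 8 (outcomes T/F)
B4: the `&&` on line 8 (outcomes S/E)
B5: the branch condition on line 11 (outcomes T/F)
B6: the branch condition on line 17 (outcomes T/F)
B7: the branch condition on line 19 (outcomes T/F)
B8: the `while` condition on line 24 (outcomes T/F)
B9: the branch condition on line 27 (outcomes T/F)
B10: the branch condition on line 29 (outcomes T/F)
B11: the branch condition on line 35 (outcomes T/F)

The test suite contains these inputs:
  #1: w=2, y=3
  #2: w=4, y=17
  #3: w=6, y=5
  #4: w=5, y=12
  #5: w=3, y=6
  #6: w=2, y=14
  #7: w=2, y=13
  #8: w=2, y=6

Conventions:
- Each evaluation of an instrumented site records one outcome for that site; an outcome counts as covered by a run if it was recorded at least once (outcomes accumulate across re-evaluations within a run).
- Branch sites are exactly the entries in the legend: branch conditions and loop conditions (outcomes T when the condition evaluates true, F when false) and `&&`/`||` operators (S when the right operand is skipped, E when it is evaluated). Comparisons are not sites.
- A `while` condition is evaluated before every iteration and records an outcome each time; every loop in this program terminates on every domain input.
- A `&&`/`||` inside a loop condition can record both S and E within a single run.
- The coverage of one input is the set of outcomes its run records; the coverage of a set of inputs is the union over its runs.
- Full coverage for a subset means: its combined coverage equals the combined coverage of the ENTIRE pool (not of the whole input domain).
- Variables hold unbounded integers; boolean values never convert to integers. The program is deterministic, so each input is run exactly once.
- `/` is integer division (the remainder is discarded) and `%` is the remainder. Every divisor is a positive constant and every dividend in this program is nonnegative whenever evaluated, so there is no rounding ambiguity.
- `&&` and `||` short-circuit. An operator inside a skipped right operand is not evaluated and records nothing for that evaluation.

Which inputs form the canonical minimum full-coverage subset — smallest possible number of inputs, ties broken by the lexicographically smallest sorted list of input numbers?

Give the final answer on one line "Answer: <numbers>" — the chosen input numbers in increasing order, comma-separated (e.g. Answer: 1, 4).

#1 (w=2, y=3) -> covered: B1=T, B3=T, B3=F, B4=E, B5=F, B6=T, B8=T, B8=F, B9=T, B11=T
#2 (w=4, y=17) -> covered: B1=T, B3=F, B4=S, B5=T, B6=T, B8=T, B8=F, B9=T, B11=F
#3 (w=6, y=5) -> covered: B1=T, B3=F, B4=S, B5=T, B6=T, B8=T, B8=F, B9=F, B10=F, B11=F
#4 (w=5, y=12) -> covered: B1=T, B3=F, B4=E, B5=T, B6=T, B8=T, B8=F, B9=F, B10=F, B11=F
#5 (w=3, y=6) -> covered: B1=T, B3=T, B3=F, B4=E, B5=T, B6=T, B8=T, B8=F, B9=F, B10=F, B11=T
#6 (w=2, y=14) -> covered: B1=T, B3=F, B4=E, B5=F, B6=T, B8=T, B8=F, B9=T, B11=T
#7 (w=2, y=13) -> covered: B1=T, B3=F, B4=E, B5=F, B6=T, B8=T, B8=F, B9=F, B10=F, B11=T
#8 (w=2, y=6) -> covered: B1=T, B3=T, B3=F, B4=E, B5=T, B6=T, B8=T, B8=F, B9=F, B10=F, B11=T
union over all inputs: B1=T, B3=T, B3=F, B4=S, B4=E, B5=T, B5=F, B6=T, B8=T, B8=F, B9=T, B9=F, B10=F, B11=T, B11=F (15 outcomes)
checked all size-1 subsets: none covers 15 outcomes (max 11/15)
inputs {1, 3} (size 2) cover everything; no size-2 subset with a lexicographically smaller index list covers all 15

Answer: 1, 3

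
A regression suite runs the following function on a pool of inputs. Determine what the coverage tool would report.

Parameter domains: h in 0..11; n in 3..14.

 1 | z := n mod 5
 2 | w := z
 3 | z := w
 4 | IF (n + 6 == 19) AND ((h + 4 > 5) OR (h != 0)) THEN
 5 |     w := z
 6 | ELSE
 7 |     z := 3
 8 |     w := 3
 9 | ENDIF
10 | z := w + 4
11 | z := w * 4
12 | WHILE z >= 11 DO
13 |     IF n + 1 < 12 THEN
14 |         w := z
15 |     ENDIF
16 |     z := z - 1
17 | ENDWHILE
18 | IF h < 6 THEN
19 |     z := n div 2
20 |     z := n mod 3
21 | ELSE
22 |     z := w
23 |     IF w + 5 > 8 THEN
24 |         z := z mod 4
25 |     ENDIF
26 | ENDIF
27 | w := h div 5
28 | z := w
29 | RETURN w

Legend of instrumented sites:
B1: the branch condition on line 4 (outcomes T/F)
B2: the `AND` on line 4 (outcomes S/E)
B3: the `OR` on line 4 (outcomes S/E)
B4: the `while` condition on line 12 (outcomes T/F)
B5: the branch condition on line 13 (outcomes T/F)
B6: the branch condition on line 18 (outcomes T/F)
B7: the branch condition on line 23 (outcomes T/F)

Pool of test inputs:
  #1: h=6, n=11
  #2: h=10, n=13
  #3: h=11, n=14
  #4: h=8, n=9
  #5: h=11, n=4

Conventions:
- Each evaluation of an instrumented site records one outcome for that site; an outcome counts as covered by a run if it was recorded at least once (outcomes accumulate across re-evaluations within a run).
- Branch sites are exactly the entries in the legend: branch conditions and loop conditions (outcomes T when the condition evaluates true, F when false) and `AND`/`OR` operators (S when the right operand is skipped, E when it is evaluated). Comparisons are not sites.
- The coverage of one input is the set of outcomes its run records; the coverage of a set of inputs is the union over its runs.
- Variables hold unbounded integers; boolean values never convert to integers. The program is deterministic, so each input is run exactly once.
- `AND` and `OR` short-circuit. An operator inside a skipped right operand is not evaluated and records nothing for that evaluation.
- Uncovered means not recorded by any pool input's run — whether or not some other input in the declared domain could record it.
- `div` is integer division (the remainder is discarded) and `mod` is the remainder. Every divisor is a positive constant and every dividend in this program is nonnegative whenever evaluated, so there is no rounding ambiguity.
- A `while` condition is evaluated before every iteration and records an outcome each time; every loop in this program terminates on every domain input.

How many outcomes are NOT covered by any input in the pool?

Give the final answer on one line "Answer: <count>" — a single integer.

input #1 (h=6, n=11): events B2->S, B1->F, B4->T, B5->F, B4->T, B5->F, B4->F, B6->F, B7->F; covers B1=F, B2=S, B4=T, B4=F, B5=F, B6=F, B7=F
input #2 (h=10, n=13): events B2->E, B3->S, B1->T, B4->T, B5->F, B4->T, B5->F, B4->F, B6->F, B7->F; covers B1=T, B2=E, B3=S, B4=T, B4=F, B5=F, B6=F, B7=F
input #3 (h=11, n=14): events B2->S, B1->F, B4->T, B5->F, B4->T, B5->F, B4->F, B6->F, B7->F; covers B1=F, B2=S, B4=T, B4=F, B5=F, B6=F, B7=F
input #4 (h=8, n=9): events B2->S, B1->F, B4->T, B5->T, B4->T, B5->T, B4->F, B6->F, B7->T; covers B1=F, B2=S, B4=T, B4=F, B5=T, B6=F, B7=T
input #5 (h=11, n=4): events B2->S, B1->F, B4->T, B5->T, B4->T, B5->T, B4->F, B6->F, B7->T; covers B1=F, B2=S, B4=T, B4=F, B5=T, B6=F, B7=T
union over the pool: B1=T, B1=F, B2=S, B2=E, B3=S, B4=T, B4=F, B5=T, B5=F, B6=F, B7=T, B7=F
uncovered (2 of 14): B3=E, B6=T

Answer: 2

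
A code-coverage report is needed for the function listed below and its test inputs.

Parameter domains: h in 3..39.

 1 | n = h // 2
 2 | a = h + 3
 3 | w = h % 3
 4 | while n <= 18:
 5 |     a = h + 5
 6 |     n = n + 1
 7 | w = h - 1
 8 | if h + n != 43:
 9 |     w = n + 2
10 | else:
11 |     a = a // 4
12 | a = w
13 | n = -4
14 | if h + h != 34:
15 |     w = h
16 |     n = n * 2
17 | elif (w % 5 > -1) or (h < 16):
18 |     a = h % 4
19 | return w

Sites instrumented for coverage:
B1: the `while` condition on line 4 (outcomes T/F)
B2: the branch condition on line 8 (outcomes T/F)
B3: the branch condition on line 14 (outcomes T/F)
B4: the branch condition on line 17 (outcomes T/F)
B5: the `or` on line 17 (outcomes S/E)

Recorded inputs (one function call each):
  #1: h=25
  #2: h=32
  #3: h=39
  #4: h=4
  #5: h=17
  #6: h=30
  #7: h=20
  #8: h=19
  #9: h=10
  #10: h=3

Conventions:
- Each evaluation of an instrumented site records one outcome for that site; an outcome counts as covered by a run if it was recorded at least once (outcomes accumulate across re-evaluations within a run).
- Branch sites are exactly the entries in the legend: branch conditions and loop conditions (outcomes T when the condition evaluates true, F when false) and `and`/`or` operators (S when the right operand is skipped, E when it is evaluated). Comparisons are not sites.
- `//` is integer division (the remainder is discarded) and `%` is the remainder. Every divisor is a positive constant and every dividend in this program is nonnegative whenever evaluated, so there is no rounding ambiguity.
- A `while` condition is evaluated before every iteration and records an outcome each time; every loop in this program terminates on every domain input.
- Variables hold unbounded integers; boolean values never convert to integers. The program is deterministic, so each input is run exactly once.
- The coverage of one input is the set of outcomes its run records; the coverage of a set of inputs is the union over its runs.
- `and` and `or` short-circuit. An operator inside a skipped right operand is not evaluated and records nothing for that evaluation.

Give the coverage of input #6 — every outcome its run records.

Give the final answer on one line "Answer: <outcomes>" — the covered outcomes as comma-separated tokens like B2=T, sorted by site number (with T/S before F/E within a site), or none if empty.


Simulating input #6 (h=30) step by step:
  B1->T, B1->T, B1->T, B1->T, B1->F, B2->T, B3->T
as a set, this run covers: B1=T, B1=F, B2=T, B3=T
Answer: B1=T, B1=F, B2=T, B3=T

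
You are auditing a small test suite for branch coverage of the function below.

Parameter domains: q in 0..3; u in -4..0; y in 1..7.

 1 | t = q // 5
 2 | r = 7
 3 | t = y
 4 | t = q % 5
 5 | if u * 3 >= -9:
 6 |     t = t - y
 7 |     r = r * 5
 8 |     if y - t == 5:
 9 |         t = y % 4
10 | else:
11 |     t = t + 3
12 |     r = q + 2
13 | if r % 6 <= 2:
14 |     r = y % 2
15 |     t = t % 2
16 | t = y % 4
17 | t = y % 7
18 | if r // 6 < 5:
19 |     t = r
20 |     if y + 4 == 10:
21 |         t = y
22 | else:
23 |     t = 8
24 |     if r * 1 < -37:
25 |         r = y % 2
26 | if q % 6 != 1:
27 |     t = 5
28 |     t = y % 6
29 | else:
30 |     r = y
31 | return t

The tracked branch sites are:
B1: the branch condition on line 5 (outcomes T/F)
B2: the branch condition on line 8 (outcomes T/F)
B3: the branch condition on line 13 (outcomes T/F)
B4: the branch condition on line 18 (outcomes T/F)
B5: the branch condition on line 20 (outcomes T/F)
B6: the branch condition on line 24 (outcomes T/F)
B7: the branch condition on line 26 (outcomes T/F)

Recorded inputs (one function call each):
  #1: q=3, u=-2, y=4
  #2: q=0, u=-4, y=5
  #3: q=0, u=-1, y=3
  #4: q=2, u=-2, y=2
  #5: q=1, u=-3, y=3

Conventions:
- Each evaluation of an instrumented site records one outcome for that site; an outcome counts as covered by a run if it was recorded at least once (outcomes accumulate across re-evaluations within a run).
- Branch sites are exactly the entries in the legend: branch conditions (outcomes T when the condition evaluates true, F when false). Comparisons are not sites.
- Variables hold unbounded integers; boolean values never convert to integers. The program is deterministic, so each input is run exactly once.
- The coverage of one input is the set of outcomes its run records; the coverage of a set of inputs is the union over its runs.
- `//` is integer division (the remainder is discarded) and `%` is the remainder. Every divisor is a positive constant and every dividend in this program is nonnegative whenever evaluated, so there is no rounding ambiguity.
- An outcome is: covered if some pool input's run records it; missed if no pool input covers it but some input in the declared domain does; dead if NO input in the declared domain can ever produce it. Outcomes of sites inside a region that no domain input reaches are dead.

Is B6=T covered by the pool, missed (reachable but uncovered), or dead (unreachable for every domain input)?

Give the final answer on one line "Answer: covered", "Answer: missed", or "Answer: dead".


no pool input records B6=T
checking all 140 inputs in the declared domain: B6=T is never recorded -> dead
Answer: dead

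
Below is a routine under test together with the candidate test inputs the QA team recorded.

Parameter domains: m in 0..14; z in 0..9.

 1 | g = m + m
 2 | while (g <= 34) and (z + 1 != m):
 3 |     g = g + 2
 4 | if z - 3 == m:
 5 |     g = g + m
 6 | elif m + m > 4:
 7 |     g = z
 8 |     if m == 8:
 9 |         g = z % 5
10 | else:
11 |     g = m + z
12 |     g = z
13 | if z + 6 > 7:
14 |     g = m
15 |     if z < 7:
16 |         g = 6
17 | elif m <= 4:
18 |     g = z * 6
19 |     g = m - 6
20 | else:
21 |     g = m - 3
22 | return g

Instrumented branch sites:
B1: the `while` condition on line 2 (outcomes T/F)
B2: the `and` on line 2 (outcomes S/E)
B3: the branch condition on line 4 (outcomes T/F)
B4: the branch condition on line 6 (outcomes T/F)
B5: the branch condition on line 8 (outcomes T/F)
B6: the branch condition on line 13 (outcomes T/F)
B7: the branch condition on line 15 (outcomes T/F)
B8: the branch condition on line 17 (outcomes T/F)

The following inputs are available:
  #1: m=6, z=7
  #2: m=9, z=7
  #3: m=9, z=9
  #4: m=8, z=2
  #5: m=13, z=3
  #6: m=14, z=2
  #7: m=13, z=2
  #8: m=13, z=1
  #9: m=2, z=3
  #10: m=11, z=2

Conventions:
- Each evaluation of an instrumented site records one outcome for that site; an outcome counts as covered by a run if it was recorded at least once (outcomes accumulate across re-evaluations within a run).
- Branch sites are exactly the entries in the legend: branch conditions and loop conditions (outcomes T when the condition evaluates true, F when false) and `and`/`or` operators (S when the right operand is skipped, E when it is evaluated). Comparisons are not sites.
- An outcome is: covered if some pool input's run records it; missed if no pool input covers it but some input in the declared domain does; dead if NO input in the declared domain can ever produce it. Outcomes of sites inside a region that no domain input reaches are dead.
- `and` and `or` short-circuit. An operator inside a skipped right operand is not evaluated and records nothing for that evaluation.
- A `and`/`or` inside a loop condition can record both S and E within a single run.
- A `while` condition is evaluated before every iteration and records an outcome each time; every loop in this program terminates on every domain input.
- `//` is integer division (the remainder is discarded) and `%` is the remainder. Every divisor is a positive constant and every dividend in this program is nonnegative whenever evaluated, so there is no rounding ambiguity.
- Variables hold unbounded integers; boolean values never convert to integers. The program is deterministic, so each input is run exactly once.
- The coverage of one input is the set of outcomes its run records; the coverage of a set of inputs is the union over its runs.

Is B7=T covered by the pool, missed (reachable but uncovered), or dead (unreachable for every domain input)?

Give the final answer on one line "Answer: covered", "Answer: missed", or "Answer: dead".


B7=T is recorded by pool input(s) 4, 5, 6, 7, 9, 10 -> covered
Answer: covered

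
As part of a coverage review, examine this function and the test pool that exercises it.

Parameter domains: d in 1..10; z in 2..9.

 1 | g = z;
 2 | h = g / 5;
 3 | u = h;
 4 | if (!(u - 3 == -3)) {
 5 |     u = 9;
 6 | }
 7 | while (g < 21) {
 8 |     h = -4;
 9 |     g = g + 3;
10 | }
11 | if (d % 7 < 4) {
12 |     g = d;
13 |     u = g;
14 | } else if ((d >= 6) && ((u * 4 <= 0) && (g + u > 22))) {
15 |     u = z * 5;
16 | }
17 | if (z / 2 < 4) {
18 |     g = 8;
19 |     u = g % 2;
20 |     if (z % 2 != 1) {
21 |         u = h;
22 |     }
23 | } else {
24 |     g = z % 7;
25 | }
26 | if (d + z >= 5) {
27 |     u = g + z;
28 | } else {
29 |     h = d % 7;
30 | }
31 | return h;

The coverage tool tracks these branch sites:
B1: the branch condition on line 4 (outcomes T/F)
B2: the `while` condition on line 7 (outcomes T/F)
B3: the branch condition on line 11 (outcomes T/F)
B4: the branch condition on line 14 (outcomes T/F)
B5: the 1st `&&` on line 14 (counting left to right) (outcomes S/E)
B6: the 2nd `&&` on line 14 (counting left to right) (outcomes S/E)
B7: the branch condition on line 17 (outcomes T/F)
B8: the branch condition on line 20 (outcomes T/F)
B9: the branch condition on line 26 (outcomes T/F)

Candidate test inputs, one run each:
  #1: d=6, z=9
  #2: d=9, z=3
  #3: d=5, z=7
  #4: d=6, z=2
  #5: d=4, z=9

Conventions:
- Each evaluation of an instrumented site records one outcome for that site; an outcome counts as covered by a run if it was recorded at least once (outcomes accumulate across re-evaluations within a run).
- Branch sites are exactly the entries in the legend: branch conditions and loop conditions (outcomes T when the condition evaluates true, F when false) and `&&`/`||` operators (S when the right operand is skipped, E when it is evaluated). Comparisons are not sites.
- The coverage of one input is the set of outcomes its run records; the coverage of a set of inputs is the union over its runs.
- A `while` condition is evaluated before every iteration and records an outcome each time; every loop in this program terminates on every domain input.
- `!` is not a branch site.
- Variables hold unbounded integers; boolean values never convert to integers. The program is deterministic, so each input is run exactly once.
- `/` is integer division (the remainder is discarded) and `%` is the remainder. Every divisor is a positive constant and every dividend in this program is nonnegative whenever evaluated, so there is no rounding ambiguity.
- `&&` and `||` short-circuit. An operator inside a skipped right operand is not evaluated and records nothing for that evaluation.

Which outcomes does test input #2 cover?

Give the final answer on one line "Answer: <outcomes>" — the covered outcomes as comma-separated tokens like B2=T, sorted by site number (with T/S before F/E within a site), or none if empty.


Event log for input #2 (d=9, z=3):
  B1->F, B2->T, B2->T, B2->T, B2->T, B2->T, B2->T, B2->F, B3->T, B7->T
  B8->F, B9->T
collecting distinct outcomes: B1=F, B2=T, B2=F, B3=T, B7=T, B8=F, B9=T
Answer: B1=F, B2=T, B2=F, B3=T, B7=T, B8=F, B9=T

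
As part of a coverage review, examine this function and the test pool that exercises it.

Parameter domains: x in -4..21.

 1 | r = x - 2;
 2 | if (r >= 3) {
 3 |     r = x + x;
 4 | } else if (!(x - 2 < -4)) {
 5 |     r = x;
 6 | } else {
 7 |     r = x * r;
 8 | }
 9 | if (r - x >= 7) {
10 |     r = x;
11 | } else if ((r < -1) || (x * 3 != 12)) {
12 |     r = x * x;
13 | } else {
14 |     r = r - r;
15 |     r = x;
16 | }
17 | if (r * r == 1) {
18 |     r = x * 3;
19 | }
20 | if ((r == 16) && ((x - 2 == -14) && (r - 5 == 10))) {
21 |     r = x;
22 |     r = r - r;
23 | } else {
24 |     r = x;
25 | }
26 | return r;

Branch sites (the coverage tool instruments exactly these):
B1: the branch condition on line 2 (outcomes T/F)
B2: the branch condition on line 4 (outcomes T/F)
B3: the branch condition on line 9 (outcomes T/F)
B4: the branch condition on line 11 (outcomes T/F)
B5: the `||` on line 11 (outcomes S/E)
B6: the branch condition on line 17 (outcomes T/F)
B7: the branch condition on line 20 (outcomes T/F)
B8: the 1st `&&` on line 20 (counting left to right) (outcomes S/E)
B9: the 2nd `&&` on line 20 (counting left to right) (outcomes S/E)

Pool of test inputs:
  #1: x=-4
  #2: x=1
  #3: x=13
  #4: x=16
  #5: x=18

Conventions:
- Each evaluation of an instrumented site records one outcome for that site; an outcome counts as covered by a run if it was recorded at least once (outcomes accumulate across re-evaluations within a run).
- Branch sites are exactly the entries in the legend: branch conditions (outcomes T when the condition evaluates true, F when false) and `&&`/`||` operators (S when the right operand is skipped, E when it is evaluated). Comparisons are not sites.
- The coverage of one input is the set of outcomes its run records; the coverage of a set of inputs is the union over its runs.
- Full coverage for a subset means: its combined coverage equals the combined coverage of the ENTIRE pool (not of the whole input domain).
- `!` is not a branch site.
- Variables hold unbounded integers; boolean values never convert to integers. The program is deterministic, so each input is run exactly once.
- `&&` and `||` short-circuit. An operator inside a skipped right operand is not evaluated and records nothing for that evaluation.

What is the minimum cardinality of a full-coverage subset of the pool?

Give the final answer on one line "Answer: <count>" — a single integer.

input #1, x=-4: outcomes B1=F, B2=F, B3=T, B6=F, B7=F, B8=S
input #2, x=1: outcomes B1=F, B2=T, B3=F, B4=T, B5=E, B6=T, B7=F, B8=S
input #3, x=13: outcomes B1=T, B3=T, B6=F, B7=F, B8=S
input #4, x=16: outcomes B1=T, B3=T, B6=F, B7=F, B8=E, B9=S
input #5, x=18: outcomes B1=T, B3=T, B6=F, B7=F, B8=S
pool-wide coverage (14 outcomes): B1=T, B1=F, B2=T, B2=F, B3=T, B3=F, B4=T, B5=E, B6=T, B6=F, B7=F, B8=S, B8=E, B9=S
size 1 is not enough: best union over all size-1 subsets is 8/14
size 2 is not enough: best union over all size-2 subsets is 13/14
the canonical winner is {1, 2, 4}: size 3, full 14-outcome coverage, earliest index list among size-3 covers

Answer: 3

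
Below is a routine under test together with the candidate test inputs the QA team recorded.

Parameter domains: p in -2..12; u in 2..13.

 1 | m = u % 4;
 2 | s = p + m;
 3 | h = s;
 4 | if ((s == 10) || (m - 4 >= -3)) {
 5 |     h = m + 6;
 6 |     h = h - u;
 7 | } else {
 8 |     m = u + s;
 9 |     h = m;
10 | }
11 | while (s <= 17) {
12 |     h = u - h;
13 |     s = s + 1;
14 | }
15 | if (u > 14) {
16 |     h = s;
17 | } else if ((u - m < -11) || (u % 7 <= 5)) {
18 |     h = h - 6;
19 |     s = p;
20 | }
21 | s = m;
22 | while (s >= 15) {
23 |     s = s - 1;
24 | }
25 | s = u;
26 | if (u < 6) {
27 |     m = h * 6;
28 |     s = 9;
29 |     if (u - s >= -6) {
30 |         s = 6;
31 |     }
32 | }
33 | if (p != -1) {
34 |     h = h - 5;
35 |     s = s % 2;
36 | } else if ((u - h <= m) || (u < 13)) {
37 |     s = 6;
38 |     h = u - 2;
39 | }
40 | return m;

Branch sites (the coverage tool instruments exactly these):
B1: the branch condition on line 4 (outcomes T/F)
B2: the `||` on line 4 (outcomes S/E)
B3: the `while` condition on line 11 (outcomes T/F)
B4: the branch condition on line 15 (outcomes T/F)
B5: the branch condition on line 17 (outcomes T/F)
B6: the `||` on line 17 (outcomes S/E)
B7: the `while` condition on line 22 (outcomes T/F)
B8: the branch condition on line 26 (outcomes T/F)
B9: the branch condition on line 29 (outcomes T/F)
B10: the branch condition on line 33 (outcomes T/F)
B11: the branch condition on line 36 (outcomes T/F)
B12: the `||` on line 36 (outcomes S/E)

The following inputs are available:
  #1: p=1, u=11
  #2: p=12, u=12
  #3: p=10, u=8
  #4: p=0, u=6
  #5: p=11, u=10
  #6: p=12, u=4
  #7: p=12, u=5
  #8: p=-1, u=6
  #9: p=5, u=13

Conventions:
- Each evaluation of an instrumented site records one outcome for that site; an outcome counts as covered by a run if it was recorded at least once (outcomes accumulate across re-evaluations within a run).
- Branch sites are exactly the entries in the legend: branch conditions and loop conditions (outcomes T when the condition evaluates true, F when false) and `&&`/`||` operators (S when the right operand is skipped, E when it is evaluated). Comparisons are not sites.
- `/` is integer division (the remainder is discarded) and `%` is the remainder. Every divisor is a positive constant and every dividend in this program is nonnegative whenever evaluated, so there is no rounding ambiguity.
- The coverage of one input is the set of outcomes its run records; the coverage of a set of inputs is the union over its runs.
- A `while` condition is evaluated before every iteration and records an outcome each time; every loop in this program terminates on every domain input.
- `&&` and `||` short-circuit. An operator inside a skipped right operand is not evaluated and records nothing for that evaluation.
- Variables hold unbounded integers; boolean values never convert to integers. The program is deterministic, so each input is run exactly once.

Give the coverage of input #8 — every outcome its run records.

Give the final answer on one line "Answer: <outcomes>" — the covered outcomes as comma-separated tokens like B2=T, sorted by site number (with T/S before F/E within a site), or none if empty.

Running input #8 (p=-1, u=6), event by event:
  B2->E, B1->T, B3->T, B3->T, B3->T, B3->T, B3->T, B3->T, B3->T, B3->T
  B3->T, B3->T, B3->T, B3->T, B3->T, B3->T, B3->T, B3->T, B3->T, B3->F
  B4->F, B6->E, B5->F, B7->F, B8->F, B10->F, B12->S, B11->T
as a set, this run covers: B1=T, B2=E, B3=T, B3=F, B4=F, B5=F, B6=E, B7=F, B8=F, B10=F, B11=T, B12=S

Answer: B1=T, B2=E, B3=T, B3=F, B4=F, B5=F, B6=E, B7=F, B8=F, B10=F, B11=T, B12=S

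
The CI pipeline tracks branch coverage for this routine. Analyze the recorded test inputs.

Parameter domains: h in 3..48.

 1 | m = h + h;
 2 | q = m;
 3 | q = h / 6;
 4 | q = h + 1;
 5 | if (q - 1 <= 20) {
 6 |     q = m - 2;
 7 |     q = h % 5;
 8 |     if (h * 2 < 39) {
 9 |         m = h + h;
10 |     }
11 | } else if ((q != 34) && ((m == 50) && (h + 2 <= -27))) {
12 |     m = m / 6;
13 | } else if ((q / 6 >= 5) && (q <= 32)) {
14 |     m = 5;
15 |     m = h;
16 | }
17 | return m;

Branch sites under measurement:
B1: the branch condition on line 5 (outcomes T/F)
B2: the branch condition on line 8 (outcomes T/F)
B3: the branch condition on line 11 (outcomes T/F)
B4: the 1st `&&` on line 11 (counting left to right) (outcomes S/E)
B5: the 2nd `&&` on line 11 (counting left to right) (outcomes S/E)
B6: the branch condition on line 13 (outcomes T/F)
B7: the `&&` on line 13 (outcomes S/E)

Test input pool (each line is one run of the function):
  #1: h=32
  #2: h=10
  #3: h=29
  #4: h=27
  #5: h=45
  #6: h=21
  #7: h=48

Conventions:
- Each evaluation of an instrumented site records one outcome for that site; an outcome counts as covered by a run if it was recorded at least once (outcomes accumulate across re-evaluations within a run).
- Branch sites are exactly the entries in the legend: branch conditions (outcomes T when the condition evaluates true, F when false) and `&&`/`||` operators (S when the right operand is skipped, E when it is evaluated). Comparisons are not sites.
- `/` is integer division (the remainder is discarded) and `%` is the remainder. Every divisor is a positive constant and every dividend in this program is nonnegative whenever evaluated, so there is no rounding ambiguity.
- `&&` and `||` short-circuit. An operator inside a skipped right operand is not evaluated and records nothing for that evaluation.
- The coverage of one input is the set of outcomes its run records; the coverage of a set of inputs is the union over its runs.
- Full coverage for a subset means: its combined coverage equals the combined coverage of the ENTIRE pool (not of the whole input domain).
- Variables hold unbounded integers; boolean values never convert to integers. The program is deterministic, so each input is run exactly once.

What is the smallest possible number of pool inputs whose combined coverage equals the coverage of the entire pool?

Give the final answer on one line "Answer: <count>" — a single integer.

input #1, h=32: outcomes B1=F, B3=F, B4=E, B5=S, B6=F, B7=E
input #2, h=10: outcomes B1=T, B2=T
input #3, h=29: outcomes B1=F, B3=F, B4=E, B5=S, B6=T, B7=E
input #4, h=27: outcomes B1=F, B3=F, B4=E, B5=S, B6=F, B7=S
input #5, h=45: outcomes B1=F, B3=F, B4=E, B5=S, B6=F, B7=E
input #6, h=21: outcomes B1=F, B3=F, B4=E, B5=S, B6=F, B7=S
input #7, h=48: outcomes B1=F, B3=F, B4=E, B5=S, B6=F, B7=E
the full pool covers 10 outcomes: B1=T, B1=F, B2=T, B3=F, B4=E, B5=S, B6=T, B6=F, B7=S, B7=E
size 1 is not enough: best union over all size-1 subsets is 6/10
size 2 is not enough: best union over all size-2 subsets is 8/10
at size 3, {2, 3, 4} reaches all 10 outcomes; every lexicographically earlier size-3 subset fails

Answer: 3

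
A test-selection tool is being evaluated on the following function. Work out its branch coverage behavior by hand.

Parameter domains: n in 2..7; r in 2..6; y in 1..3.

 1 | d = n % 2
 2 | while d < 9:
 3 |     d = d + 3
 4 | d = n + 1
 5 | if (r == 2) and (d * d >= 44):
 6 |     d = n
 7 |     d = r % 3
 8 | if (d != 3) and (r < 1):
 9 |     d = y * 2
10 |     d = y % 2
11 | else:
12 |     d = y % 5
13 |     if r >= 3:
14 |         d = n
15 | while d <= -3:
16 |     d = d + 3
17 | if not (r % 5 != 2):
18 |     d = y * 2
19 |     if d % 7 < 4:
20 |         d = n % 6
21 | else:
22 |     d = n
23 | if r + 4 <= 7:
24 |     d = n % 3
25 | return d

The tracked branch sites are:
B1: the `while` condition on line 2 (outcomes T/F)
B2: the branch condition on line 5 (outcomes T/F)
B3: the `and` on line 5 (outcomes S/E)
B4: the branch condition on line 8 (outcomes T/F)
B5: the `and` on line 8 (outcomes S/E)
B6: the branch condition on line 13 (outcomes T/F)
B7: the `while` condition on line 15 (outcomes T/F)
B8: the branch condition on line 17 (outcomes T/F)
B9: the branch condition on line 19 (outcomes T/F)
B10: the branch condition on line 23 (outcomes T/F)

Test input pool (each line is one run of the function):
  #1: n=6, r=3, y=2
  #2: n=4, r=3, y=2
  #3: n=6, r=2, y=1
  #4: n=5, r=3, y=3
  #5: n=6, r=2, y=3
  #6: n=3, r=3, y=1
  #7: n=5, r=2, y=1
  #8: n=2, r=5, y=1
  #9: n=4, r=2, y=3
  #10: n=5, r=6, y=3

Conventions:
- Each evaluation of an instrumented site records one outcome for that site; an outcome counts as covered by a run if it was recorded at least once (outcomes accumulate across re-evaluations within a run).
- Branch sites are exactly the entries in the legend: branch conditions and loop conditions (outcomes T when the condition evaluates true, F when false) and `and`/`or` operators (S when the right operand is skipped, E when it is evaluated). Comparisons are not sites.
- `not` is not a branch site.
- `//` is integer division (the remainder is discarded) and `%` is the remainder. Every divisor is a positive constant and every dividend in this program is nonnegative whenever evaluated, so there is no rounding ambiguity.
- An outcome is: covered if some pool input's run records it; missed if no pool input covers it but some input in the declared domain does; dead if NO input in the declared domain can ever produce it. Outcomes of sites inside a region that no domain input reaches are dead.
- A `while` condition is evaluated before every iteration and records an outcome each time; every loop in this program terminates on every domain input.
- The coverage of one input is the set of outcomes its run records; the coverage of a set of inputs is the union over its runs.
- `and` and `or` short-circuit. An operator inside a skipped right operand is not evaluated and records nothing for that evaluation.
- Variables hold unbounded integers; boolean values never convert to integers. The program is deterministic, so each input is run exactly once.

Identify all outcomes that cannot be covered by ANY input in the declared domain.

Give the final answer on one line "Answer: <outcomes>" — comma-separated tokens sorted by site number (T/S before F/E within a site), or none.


sweeping the full domain (90 inputs) for each outcome:
  B4=T: zero occurrences over every domain input -> dead
  B7=T: zero occurrences over every domain input -> dead
  reachable outcomes have witnesses, e.g. B1=T (e.g. n=2, r=2, y=1), B1=F (e.g. n=2, r=2, y=1), B2=T (e.g. n=6, r=2, y=1), B2=F (e.g. n=2, r=2, y=1)
Answer: B4=T, B7=T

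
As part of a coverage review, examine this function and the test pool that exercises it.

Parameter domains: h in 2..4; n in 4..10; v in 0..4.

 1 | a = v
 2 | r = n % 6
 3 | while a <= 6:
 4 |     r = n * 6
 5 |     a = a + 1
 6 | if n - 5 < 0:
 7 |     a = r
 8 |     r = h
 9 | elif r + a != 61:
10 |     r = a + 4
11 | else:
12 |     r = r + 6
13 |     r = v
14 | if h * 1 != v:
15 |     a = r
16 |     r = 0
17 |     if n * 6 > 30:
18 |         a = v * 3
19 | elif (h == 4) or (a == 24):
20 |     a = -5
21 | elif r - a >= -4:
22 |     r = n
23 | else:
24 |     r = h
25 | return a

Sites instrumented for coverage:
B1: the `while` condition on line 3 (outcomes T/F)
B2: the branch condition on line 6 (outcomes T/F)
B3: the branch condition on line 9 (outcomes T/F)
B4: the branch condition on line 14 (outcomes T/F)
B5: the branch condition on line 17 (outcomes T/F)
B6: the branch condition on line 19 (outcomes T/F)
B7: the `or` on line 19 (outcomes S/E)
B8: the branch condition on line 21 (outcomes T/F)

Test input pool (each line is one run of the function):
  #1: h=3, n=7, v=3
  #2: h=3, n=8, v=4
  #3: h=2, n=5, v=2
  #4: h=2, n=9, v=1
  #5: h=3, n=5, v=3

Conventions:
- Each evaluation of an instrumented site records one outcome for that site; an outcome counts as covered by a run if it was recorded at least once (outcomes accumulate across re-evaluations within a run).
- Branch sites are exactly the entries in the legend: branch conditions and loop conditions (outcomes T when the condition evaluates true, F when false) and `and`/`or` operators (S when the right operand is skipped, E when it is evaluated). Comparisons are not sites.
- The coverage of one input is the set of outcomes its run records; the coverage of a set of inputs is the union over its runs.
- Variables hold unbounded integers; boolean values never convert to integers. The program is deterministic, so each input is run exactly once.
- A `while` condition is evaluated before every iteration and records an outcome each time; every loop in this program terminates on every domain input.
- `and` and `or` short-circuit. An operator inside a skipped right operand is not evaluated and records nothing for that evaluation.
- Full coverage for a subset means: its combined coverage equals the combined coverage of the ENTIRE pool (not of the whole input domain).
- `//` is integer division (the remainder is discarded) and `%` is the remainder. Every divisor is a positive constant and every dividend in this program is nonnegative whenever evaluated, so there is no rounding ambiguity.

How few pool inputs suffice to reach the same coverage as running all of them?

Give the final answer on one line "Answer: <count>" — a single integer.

input #1 (h=3, n=7, v=3): events B1->T, B1->T, B1->T, B1->T, B1->F, B2->F, B3->T, B4->F, B7->E, B6->F, B8->T; covers B1=T, B1=F, B2=F, B3=T, B4=F, B6=F, B7=E, B8=T
input #2 (h=3, n=8, v=4): events B1->T, B1->T, B1->T, B1->F, B2->F, B3->T, B4->T, B5->T; covers B1=T, B1=F, B2=F, B3=T, B4=T, B5=T
input #3 (h=2, n=5, v=2): events B1->T, B1->T, B1->T, B1->T, B1->T, B1->F, B2->F, B3->T, B4->F, B7->E, B6->F, B8->T; covers B1=T, B1=F, B2=F, B3=T, B4=F, B6=F, B7=E, B8=T
input #4 (h=2, n=9, v=1): events B1->T, B1->T, B1->T, B1->T, B1->T, B1->T, B1->F, B2->F, B3->F, B4->T, B5->T; covers B1=T, B1=F, B2=F, B3=F, B4=T, B5=T
input #5 (h=3, n=5, v=3): events B1->T, B1->T, B1->T, B1->T, B1->F, B2->F, B3->T, B4->F, B7->E, B6->F, B8->T; covers B1=T, B1=F, B2=F, B3=T, B4=F, B6=F, B7=E, B8=T
together the pool reaches 11 outcomes: B1=T, B1=F, B2=F, B3=T, B3=F, B4=T, B4=F, B5=T, B6=F, B7=E, B8=T
no size-1 subset reaches all 11 outcomes (best union: 8/11)
size 2: inputs {1, 4} cover all 11 outcomes, and no lexicographically smaller subset of this size does

Answer: 2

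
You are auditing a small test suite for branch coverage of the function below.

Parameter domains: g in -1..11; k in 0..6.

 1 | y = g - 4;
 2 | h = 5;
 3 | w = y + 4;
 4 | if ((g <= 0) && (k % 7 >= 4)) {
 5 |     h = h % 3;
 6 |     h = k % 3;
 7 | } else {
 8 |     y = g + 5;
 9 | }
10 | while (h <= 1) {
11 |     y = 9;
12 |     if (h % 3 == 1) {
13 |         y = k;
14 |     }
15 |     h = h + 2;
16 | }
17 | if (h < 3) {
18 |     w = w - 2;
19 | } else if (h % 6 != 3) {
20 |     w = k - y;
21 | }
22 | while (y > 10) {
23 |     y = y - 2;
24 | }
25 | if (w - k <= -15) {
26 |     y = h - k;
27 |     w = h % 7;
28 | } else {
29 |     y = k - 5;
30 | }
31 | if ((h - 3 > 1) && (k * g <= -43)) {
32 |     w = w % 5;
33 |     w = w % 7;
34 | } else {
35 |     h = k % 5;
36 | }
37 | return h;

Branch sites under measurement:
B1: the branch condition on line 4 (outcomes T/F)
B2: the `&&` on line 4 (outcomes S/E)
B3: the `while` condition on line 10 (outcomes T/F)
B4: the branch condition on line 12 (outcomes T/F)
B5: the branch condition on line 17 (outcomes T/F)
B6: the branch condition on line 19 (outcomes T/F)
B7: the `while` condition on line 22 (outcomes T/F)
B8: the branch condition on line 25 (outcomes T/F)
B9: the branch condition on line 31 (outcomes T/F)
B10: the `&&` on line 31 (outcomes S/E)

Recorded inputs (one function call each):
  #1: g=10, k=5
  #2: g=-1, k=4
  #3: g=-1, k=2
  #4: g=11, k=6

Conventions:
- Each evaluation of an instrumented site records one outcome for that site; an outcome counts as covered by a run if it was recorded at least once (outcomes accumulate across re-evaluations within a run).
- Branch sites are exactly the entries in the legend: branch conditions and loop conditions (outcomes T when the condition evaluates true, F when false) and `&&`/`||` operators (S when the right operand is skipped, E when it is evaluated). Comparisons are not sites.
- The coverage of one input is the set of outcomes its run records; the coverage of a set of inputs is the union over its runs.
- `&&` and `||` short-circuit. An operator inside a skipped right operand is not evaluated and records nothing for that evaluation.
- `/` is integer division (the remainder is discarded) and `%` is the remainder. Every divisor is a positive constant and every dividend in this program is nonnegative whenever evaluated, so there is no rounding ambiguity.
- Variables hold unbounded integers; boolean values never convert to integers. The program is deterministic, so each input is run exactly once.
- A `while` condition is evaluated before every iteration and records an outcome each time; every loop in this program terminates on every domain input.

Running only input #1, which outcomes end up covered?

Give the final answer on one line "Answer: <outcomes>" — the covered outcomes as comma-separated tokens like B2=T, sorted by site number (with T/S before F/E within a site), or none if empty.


Event log for input #1 (g=10, k=5):
  B2->S, B1->F, B3->F, B5->F, B6->T, B7->T, B7->T, B7->T, B7->F, B8->T
  B10->E, B9->F
distinct outcomes covered: B1=F, B2=S, B3=F, B5=F, B6=T, B7=T, B7=F, B8=T, B9=F, B10=E
Answer: B1=F, B2=S, B3=F, B5=F, B6=T, B7=T, B7=F, B8=T, B9=F, B10=E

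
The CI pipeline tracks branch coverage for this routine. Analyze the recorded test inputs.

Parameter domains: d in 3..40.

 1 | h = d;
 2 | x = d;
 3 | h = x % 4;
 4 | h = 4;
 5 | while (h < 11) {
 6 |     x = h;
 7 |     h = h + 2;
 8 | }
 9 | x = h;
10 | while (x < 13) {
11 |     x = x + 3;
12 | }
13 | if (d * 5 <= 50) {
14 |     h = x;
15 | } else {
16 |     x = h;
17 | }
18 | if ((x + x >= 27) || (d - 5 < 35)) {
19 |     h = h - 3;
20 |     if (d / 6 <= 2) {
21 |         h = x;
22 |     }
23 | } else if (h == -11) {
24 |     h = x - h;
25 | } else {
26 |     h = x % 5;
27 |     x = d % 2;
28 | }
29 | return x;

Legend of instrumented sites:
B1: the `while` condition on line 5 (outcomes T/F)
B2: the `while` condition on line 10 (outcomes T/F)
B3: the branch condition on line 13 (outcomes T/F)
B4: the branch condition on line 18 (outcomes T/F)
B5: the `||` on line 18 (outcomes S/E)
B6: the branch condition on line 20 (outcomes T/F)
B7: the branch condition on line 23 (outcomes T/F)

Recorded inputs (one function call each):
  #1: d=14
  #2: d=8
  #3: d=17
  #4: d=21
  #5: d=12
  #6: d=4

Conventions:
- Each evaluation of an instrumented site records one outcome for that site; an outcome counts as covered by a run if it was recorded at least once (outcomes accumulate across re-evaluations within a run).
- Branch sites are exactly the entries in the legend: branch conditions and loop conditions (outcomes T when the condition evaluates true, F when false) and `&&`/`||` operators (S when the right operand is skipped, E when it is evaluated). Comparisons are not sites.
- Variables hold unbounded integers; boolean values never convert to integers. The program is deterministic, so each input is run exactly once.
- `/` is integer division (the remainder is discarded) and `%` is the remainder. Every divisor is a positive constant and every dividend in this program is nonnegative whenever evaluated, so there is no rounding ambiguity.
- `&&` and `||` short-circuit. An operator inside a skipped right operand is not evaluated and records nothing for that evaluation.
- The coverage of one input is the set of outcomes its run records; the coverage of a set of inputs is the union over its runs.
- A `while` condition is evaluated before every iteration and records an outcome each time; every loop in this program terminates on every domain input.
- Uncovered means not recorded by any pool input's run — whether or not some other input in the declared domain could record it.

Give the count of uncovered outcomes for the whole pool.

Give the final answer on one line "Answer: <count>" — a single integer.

test 1 (d=14) hits B1=T, B1=F, B2=T, B2=F, B3=F, B4=T, B5=E, B6=T
test 2 (d=8) hits B1=T, B1=F, B2=T, B2=F, B3=T, B4=T, B5=S, B6=T
test 3 (d=17) hits B1=T, B1=F, B2=T, B2=F, B3=F, B4=T, B5=E, B6=T
test 4 (d=21) hits B1=T, B1=F, B2=T, B2=F, B3=F, B4=T, B5=E, B6=F
test 5 (d=12) hits B1=T, B1=F, B2=T, B2=F, B3=F, B4=T, B5=E, B6=T
test 6 (d=4) hits B1=T, B1=F, B2=T, B2=F, B3=T, B4=T, B5=S, B6=T
union over the pool: B1=T, B1=F, B2=T, B2=F, B3=T, B3=F, B4=T, B5=S, B5=E, B6=T, B6=F
uncovered (3 of 14): B4=F, B7=T, B7=F

Answer: 3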